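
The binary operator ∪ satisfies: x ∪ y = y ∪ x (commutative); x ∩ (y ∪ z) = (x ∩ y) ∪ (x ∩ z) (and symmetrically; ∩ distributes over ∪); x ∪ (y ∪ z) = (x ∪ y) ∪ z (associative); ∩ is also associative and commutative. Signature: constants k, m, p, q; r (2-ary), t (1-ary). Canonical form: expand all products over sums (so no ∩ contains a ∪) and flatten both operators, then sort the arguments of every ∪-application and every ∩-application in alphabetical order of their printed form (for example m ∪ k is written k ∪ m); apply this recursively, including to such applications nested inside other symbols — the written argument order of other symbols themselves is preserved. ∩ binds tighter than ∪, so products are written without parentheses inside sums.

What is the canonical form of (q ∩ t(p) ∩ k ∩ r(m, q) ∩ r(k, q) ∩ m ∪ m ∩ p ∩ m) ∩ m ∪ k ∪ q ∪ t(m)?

Answer: k ∪ k ∩ m ∩ m ∩ q ∩ r(k, q) ∩ r(m, q) ∩ t(p) ∪ m ∩ m ∩ m ∩ p ∪ q ∪ t(m)

Derivation:
Expand:  k ∩ m ∩ m ∩ q ∩ r(k, q) ∩ r(m, q) ∩ t(p) ∪ m ∩ m ∩ m ∩ p ∪ k ∪ q ∪ t(m)
Sort:  k ∪ k ∩ m ∩ m ∩ q ∩ r(k, q) ∩ r(m, q) ∩ t(p) ∪ m ∩ m ∩ m ∩ p ∪ q ∪ t(m)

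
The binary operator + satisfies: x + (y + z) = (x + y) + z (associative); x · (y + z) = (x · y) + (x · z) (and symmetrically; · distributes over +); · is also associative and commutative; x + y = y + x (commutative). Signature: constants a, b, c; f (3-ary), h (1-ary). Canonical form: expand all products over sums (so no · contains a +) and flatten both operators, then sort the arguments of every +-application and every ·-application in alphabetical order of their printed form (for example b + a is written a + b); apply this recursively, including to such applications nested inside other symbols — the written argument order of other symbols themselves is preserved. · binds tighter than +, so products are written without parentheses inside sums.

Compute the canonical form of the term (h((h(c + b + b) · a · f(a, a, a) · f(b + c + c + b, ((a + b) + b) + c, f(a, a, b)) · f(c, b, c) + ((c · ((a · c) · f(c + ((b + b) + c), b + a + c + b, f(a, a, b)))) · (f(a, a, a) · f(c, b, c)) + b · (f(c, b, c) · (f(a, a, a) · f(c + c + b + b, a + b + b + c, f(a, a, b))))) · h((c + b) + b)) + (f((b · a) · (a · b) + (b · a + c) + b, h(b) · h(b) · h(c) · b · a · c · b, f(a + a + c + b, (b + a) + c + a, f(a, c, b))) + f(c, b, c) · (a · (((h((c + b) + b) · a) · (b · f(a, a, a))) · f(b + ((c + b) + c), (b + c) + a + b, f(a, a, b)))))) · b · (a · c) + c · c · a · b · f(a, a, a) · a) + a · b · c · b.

Answer: a · a · b · c · c · f(a, a, a) + a · b · b · c + a · b · c · h(a · a · b · f(a, a, a) · f(b + b + c + c, a + b + b + c, f(a, a, b)) · f(c, b, c) · h(b + b + c) + a · c · c · f(a, a, a) · f(b + b + c + c, a + b + b + c, f(a, a, b)) · f(c, b, c) · h(b + b + c) + a · f(a, a, a) · f(b + b + c + c, a + b + b + c, f(a, a, b)) · f(c, b, c) · h(b + b + c) + b · f(a, a, a) · f(b + b + c + c, a + b + b + c, f(a, a, b)) · f(c, b, c) · h(b + b + c) + f(a · a · b · b + a · b + b + c, a · b · b · c · h(b) · h(b) · h(c), f(a + a + b + c, a + a + b + c, f(a, c, b))))

Derivation:
Distribute:  a · b · c · h(a · a · b · f(a, a, a) · f(b + b + c + c, a + b + b + c, f(a, a, b)) · f(c, b, c) · h(b + b + c) + a · c · c · f(a, a, a) · f(b + b + c + c, a + b + b + c, f(a, a, b)) · f(c, b, c) · h(b + b + c) + a · f(a, a, a) · f(b + b + c + c, a + b + b + c, f(a, a, b)) · f(c, b, c) · h(b + b + c) + b · f(a, a, a) · f(b + b + c + c, a + b + b + c, f(a, a, b)) · f(c, b, c) · h(b + b + c) + f(a · a · b · b + a · b + b + c, a · b · b · c · h(b) · h(b) · h(c), f(a + a + b + c, a + a + b + c, f(a, c, b)))) + a · a · b · c · c · f(a, a, a) + a · b · b · c
Sort arguments:  a · a · b · c · c · f(a, a, a) + a · b · b · c + a · b · c · h(a · a · b · f(a, a, a) · f(b + b + c + c, a + b + b + c, f(a, a, b)) · f(c, b, c) · h(b + b + c) + a · c · c · f(a, a, a) · f(b + b + c + c, a + b + b + c, f(a, a, b)) · f(c, b, c) · h(b + b + c) + a · f(a, a, a) · f(b + b + c + c, a + b + b + c, f(a, a, b)) · f(c, b, c) · h(b + b + c) + b · f(a, a, a) · f(b + b + c + c, a + b + b + c, f(a, a, b)) · f(c, b, c) · h(b + b + c) + f(a · a · b · b + a · b + b + c, a · b · b · c · h(b) · h(b) · h(c), f(a + a + b + c, a + a + b + c, f(a, c, b))))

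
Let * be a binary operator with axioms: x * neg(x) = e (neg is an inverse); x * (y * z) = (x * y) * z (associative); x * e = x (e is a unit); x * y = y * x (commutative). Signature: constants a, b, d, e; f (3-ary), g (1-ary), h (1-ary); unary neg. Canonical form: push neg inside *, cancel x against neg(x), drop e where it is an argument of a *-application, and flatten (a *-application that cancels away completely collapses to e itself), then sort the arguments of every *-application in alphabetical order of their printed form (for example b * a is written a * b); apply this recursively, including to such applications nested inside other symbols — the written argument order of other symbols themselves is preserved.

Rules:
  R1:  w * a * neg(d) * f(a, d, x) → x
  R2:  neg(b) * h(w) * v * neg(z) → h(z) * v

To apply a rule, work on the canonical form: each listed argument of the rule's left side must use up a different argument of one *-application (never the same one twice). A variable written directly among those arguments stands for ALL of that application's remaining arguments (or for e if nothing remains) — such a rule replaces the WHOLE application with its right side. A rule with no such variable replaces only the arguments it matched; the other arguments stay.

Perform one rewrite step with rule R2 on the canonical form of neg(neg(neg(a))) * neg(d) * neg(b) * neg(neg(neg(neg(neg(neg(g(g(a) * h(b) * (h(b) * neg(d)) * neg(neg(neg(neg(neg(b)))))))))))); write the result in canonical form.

Answer: g(g(a) * h(b) * h(d)) * neg(a) * neg(b) * neg(d)

Derivation:
Canonical form:  g(g(a) * h(b) * h(b) * neg(b) * neg(d)) * neg(a) * neg(b) * neg(d)
Match R2:  consume h(b), neg(b), neg(d);  v := g(a) * h(b), w := b, z := d
The variable takes the whole remainder — replace the entire application.
Result:  g(g(a) * h(b) * h(d)) * neg(a) * neg(b) * neg(d)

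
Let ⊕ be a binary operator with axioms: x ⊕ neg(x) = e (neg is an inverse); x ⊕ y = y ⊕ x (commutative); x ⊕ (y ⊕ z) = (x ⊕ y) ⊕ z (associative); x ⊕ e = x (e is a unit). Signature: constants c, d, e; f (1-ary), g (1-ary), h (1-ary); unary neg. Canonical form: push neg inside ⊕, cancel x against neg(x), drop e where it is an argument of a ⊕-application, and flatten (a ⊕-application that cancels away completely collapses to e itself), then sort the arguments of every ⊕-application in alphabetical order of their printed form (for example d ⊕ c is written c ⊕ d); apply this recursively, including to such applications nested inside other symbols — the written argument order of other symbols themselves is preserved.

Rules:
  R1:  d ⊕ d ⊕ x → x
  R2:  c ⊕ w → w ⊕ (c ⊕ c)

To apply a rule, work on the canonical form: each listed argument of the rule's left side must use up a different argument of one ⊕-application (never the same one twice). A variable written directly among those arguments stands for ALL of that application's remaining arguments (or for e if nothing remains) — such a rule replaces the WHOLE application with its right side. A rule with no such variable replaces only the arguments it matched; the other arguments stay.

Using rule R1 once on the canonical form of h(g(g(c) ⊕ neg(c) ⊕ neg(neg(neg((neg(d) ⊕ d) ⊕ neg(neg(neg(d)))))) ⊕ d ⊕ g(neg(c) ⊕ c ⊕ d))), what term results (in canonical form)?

Answer: h(g(g(c) ⊕ g(d) ⊕ neg(c)))

Derivation:
Canonical form:  h(g(d ⊕ d ⊕ g(c) ⊕ g(d) ⊕ neg(c)))
Match R1:  consume d, d;  x := g(c) ⊕ g(d) ⊕ neg(c)
The variable takes the whole remainder — replace the entire application.
Result:  h(g(g(c) ⊕ g(d) ⊕ neg(c)))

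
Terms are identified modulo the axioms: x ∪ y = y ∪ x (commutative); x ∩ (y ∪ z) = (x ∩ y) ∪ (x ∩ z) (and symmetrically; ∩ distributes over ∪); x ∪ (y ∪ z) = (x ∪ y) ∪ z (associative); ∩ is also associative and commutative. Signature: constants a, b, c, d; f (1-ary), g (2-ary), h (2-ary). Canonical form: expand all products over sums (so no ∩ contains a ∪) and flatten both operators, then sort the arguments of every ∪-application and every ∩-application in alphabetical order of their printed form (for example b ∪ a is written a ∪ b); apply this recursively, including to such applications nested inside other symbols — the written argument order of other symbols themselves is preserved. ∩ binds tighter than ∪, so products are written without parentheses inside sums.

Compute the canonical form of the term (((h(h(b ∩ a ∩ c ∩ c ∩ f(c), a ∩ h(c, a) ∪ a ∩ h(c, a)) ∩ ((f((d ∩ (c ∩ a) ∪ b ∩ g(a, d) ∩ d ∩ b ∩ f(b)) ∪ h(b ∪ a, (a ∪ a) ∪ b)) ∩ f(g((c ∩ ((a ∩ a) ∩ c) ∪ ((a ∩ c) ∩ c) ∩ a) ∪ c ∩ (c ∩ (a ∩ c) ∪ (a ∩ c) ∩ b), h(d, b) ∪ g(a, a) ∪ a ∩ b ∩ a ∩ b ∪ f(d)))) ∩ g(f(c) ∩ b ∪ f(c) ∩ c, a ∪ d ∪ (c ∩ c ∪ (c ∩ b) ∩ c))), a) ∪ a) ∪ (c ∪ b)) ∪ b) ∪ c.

Expand products over sums:  h(f(a ∩ c ∩ d ∪ b ∩ b ∩ d ∩ f(b) ∩ g(a, d) ∪ h(a ∪ b, a ∪ a ∪ b)) ∩ f(g(a ∩ a ∩ c ∩ c ∪ a ∩ a ∩ c ∩ c ∪ a ∩ b ∩ c ∩ c ∪ a ∩ c ∩ c ∩ c, a ∩ a ∩ b ∩ b ∪ f(d) ∪ g(a, a) ∪ h(d, b))) ∩ g(b ∩ f(c) ∪ c ∩ f(c), a ∪ b ∩ c ∩ c ∪ c ∩ c ∪ d) ∩ h(a ∩ b ∩ c ∩ c ∩ f(c), a ∩ h(c, a) ∪ a ∩ h(c, a)), a) ∪ a ∪ c ∪ b ∪ b ∪ c
Sort:  a ∪ b ∪ b ∪ c ∪ c ∪ h(f(a ∩ c ∩ d ∪ b ∩ b ∩ d ∩ f(b) ∩ g(a, d) ∪ h(a ∪ b, a ∪ a ∪ b)) ∩ f(g(a ∩ a ∩ c ∩ c ∪ a ∩ a ∩ c ∩ c ∪ a ∩ b ∩ c ∩ c ∪ a ∩ c ∩ c ∩ c, a ∩ a ∩ b ∩ b ∪ f(d) ∪ g(a, a) ∪ h(d, b))) ∩ g(b ∩ f(c) ∪ c ∩ f(c), a ∪ b ∩ c ∩ c ∪ c ∩ c ∪ d) ∩ h(a ∩ b ∩ c ∩ c ∩ f(c), a ∩ h(c, a) ∪ a ∩ h(c, a)), a)

Answer: a ∪ b ∪ b ∪ c ∪ c ∪ h(f(a ∩ c ∩ d ∪ b ∩ b ∩ d ∩ f(b) ∩ g(a, d) ∪ h(a ∪ b, a ∪ a ∪ b)) ∩ f(g(a ∩ a ∩ c ∩ c ∪ a ∩ a ∩ c ∩ c ∪ a ∩ b ∩ c ∩ c ∪ a ∩ c ∩ c ∩ c, a ∩ a ∩ b ∩ b ∪ f(d) ∪ g(a, a) ∪ h(d, b))) ∩ g(b ∩ f(c) ∪ c ∩ f(c), a ∪ b ∩ c ∩ c ∪ c ∩ c ∪ d) ∩ h(a ∩ b ∩ c ∩ c ∩ f(c), a ∩ h(c, a) ∪ a ∩ h(c, a)), a)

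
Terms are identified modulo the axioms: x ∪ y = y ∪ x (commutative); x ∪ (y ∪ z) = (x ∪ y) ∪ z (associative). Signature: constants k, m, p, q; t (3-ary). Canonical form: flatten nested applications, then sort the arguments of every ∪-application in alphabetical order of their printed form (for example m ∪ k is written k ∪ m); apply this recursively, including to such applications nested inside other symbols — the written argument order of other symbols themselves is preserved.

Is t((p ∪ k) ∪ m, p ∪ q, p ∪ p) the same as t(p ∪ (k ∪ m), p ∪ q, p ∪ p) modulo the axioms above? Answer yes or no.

Answer: yes — both canonical forms are t(k ∪ m ∪ p, p ∪ q, p ∪ p)

Derivation:
Left:  t((p ∪ k) ∪ m, p ∪ q, p ∪ p)
  Focus inside:  (p ∪ k) ∪ m
  Merge nested applications:  p ∪ k ∪ m
  Sort:  k ∪ m ∪ p
  Put back:  t(k ∪ m ∪ p, p ∪ q, p ∪ p)
Right:  t(p ∪ (k ∪ m), p ∪ q, p ∪ p)
  Focus inside:  p ∪ (k ∪ m)
  Un-nest:  p ∪ k ∪ m
  Sort:  k ∪ m ∪ p
  Rebuild:  t(k ∪ m ∪ p, p ∪ q, p ∪ p)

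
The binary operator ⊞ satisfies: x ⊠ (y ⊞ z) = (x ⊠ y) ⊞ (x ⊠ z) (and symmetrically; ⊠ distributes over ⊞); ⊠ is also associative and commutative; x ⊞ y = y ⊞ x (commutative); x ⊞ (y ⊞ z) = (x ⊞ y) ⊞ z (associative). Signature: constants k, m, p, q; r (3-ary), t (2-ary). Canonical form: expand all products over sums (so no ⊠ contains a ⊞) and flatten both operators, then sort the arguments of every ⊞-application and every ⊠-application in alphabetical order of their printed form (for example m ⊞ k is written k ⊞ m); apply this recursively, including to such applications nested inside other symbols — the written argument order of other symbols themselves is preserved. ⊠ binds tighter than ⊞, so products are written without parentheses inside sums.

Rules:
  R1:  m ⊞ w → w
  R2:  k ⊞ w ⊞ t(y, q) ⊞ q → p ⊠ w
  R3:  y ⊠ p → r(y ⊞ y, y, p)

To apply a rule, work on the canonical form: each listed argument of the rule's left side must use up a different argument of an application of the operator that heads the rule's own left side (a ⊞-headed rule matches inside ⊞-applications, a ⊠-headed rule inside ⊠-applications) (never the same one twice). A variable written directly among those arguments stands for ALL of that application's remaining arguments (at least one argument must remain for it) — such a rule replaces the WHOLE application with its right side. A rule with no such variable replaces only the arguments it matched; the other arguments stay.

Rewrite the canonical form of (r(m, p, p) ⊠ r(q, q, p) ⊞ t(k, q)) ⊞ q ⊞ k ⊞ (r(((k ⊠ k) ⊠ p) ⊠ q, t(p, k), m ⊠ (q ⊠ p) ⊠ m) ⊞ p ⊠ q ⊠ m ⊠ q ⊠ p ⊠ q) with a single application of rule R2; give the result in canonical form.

Canonical form:  k ⊞ m ⊠ p ⊠ p ⊠ q ⊠ q ⊠ q ⊞ q ⊞ r(k ⊠ k ⊠ p ⊠ q, t(p, k), m ⊠ m ⊠ p ⊠ q) ⊞ r(m, p, p) ⊠ r(q, q, p) ⊞ t(k, q)
Match R2:  consume k, q, t(k, q);  w := m ⊠ p ⊠ p ⊠ q ⊠ q ⊠ q ⊞ r(k ⊠ k ⊠ p ⊠ q, t(p, k), m ⊠ m ⊠ p ⊠ q) ⊞ r(m, p, p) ⊠ r(q, q, p), y := k
The extension variable absorbs all remaining arguments, so the whole application is rewritten.
New term:  m ⊠ p ⊠ p ⊠ p ⊠ q ⊠ q ⊠ q ⊞ p ⊠ r(k ⊠ k ⊠ p ⊠ q, t(p, k), m ⊠ m ⊠ p ⊠ q) ⊞ p ⊠ r(m, p, p) ⊠ r(q, q, p)

Answer: m ⊠ p ⊠ p ⊠ p ⊠ q ⊠ q ⊠ q ⊞ p ⊠ r(k ⊠ k ⊠ p ⊠ q, t(p, k), m ⊠ m ⊠ p ⊠ q) ⊞ p ⊠ r(m, p, p) ⊠ r(q, q, p)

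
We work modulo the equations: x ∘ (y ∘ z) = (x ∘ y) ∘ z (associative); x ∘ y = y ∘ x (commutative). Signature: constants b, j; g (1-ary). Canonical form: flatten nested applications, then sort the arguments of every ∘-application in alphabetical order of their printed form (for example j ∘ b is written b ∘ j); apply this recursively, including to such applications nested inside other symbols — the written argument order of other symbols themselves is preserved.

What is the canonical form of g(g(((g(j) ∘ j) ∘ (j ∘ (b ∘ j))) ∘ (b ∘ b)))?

Answer: g(g(b ∘ b ∘ b ∘ g(j) ∘ j ∘ j ∘ j))

Derivation:
Work inside:  ((g(j) ∘ j) ∘ (j ∘ (b ∘ j))) ∘ (b ∘ b)
Flatten:  g(j) ∘ j ∘ j ∘ b ∘ j ∘ b ∘ b
Order the arguments:  b ∘ b ∘ b ∘ g(j) ∘ j ∘ j ∘ j
Reassemble:  g(g(b ∘ b ∘ b ∘ g(j) ∘ j ∘ j ∘ j))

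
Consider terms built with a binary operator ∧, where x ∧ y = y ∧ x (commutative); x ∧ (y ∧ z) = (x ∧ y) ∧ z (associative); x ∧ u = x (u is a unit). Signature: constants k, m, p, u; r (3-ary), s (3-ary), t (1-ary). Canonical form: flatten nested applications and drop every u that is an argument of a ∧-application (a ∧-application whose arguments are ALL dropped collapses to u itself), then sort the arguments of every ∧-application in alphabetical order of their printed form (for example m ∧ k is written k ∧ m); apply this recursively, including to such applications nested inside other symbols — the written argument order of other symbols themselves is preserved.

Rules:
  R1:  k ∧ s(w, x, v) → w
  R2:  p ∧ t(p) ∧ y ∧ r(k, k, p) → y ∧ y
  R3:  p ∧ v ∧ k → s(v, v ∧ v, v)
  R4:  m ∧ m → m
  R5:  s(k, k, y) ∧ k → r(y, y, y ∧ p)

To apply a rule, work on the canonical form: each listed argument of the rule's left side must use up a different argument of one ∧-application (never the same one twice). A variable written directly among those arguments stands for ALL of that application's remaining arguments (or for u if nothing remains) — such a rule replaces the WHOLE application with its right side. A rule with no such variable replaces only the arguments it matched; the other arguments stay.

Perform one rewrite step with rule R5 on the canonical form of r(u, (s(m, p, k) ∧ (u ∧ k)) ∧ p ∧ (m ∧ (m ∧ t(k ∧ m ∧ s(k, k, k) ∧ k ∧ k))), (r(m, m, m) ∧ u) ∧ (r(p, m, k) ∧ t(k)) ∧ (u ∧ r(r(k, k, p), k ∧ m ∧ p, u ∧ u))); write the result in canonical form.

Canonical form:  r(u, k ∧ m ∧ m ∧ p ∧ s(m, p, k) ∧ t(k ∧ k ∧ k ∧ m ∧ s(k, k, k)), r(m, m, m) ∧ r(p, m, k) ∧ r(r(k, k, p), k ∧ m ∧ p, u) ∧ t(k))
Apply R5:  consuming k, s(k, k, k);  y := k
Giving:  r(u, k ∧ m ∧ m ∧ p ∧ s(m, p, k) ∧ t(k ∧ k ∧ m ∧ r(k, k, k ∧ p)), r(m, m, m) ∧ r(p, m, k) ∧ r(r(k, k, p), k ∧ m ∧ p, u) ∧ t(k))

Answer: r(u, k ∧ m ∧ m ∧ p ∧ s(m, p, k) ∧ t(k ∧ k ∧ m ∧ r(k, k, k ∧ p)), r(m, m, m) ∧ r(p, m, k) ∧ r(r(k, k, p), k ∧ m ∧ p, u) ∧ t(k))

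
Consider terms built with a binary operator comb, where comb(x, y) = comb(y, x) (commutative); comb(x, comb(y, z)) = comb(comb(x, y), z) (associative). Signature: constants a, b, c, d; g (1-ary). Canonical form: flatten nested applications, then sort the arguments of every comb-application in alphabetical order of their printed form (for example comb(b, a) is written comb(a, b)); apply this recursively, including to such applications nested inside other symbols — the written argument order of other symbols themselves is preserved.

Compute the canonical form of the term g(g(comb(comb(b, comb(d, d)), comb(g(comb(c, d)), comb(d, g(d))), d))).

Work inside:  comb(comb(b, comb(d, d)), comb(g(comb(c, d)), comb(d, g(d))), d)
Flatten:  comb(b, d, d, g(comb(c, d)), d, g(d), d)
Sort:  comb(b, d, d, d, d, g(comb(c, d)), g(d))
Put back:  g(g(comb(b, d, d, d, d, g(comb(c, d)), g(d))))

Answer: g(g(comb(b, d, d, d, d, g(comb(c, d)), g(d))))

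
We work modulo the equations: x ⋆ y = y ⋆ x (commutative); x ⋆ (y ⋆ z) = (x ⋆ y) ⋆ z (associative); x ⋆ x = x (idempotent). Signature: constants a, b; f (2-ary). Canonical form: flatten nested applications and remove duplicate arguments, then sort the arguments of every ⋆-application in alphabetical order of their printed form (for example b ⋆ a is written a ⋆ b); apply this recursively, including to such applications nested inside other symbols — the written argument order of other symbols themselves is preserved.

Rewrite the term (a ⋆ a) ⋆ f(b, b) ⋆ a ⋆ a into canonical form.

Answer: a ⋆ f(b, b)

Derivation:
Flatten:  a ⋆ a ⋆ f(b, b) ⋆ a ⋆ a
Deduplicate:  drop duplicate a, a, a
Sort:  a ⋆ f(b, b)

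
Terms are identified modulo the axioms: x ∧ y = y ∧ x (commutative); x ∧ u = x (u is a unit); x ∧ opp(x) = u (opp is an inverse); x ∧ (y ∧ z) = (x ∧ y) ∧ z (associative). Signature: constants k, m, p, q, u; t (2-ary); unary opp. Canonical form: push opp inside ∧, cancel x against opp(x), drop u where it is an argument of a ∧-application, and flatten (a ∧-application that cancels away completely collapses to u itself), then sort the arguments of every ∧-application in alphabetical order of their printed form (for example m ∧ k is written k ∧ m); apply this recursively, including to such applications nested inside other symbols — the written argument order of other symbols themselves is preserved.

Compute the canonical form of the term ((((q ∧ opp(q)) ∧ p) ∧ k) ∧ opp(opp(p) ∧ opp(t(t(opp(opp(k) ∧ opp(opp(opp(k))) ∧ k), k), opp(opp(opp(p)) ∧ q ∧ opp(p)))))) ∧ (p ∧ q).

Push opp inside:  distribute opp over ∧ and collapse double opp
Collect terms:  q ∧ p ∧ p ∧ p ∧ k ∧ t(t(k, k), opp(q))
Sort:  k ∧ p ∧ p ∧ p ∧ q ∧ t(t(k, k), opp(q))

Answer: k ∧ p ∧ p ∧ p ∧ q ∧ t(t(k, k), opp(q))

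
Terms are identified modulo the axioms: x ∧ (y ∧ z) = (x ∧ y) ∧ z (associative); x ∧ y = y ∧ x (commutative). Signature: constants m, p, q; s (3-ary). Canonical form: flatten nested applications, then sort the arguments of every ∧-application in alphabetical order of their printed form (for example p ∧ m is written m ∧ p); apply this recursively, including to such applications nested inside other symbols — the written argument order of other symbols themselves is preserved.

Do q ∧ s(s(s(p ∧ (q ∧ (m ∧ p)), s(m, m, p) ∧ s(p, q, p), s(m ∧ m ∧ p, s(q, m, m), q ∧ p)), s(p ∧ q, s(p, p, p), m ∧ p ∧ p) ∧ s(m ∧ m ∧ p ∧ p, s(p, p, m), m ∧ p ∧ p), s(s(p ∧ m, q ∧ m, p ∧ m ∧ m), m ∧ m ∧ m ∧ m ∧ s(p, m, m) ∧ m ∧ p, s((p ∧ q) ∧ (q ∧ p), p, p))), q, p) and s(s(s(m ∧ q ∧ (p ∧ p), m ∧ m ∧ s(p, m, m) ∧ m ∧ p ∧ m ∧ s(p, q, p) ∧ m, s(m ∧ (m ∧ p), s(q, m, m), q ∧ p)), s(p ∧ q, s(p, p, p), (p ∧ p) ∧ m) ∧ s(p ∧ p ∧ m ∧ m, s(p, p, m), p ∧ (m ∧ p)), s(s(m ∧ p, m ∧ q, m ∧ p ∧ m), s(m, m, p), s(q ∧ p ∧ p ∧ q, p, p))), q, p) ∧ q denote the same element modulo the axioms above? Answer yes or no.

Left:  q ∧ s(s(s(p ∧ (q ∧ (m ∧ p)), s(m, m, p) ∧ s(p, q, p), s(m ∧ m ∧ p, s(q, m, m), q ∧ p)), s(p ∧ q, s(p, p, p), m ∧ p ∧ p) ∧ s(m ∧ m ∧ p ∧ p, s(p, p, m), m ∧ p ∧ p), s(s(p ∧ m, q ∧ m, p ∧ m ∧ m), m ∧ m ∧ m ∧ m ∧ s(p, m, m) ∧ m ∧ p, s((p ∧ q) ∧ (q ∧ p), p, p))), q, p)
  Canonicalize subterm:  s(s(s(p ∧ (q ∧ (m ∧ p)), s(m, m, p) ∧ s(p, q, p), s(m ∧ m ∧ p, s(q, m, m), q ∧ p)), s(p ∧ q, s(p, p, p), m ∧ p ∧ p) ∧ s(m ∧ m ∧ p ∧ p, s(p, p, m), m ∧ p ∧ p), s(s(p ∧ m, q ∧ m, p ∧ m ∧ m), m ∧ m ∧ m ∧ m ∧ s(p, m, m) ∧ m ∧ p, s((p ∧ q) ∧ (q ∧ p), p, p))), q, p)  →  s(s(s(m ∧ p ∧ p ∧ q, s(m, m, p) ∧ s(p, q, p), s(m ∧ m ∧ p, s(q, m, m), p ∧ q)), s(m ∧ m ∧ p ∧ p, s(p, p, m), m ∧ p ∧ p) ∧ s(p ∧ q, s(p, p, p), m ∧ p ∧ p), s(s(m ∧ p, m ∧ q, m ∧ m ∧ p), m ∧ m ∧ m ∧ m ∧ m ∧ p ∧ s(p, m, m), s(p ∧ p ∧ q ∧ q, p, p))), q, p)
  Order the arguments:  q ∧ s(s(s(m ∧ p ∧ p ∧ q, s(m, m, p) ∧ s(p, q, p), s(m ∧ m ∧ p, s(q, m, m), p ∧ q)), s(m ∧ m ∧ p ∧ p, s(p, p, m), m ∧ p ∧ p) ∧ s(p ∧ q, s(p, p, p), m ∧ p ∧ p), s(s(m ∧ p, m ∧ q, m ∧ m ∧ p), m ∧ m ∧ m ∧ m ∧ m ∧ p ∧ s(p, m, m), s(p ∧ p ∧ q ∧ q, p, p))), q, p)
Right:  s(s(s(m ∧ q ∧ (p ∧ p), m ∧ m ∧ s(p, m, m) ∧ m ∧ p ∧ m ∧ s(p, q, p) ∧ m, s(m ∧ (m ∧ p), s(q, m, m), q ∧ p)), s(p ∧ q, s(p, p, p), (p ∧ p) ∧ m) ∧ s(p ∧ p ∧ m ∧ m, s(p, p, m), p ∧ (m ∧ p)), s(s(m ∧ p, m ∧ q, m ∧ p ∧ m), s(m, m, p), s(q ∧ p ∧ p ∧ q, p, p))), q, p) ∧ q
  Simplify inside:  s(s(s(m ∧ q ∧ (p ∧ p), m ∧ m ∧ s(p, m, m) ∧ m ∧ p ∧ m ∧ s(p, q, p) ∧ m, s(m ∧ (m ∧ p), s(q, m, m), q ∧ p)), s(p ∧ q, s(p, p, p), (p ∧ p) ∧ m) ∧ s(p ∧ p ∧ m ∧ m, s(p, p, m), p ∧ (m ∧ p)), s(s(m ∧ p, m ∧ q, m ∧ p ∧ m), s(m, m, p), s(q ∧ p ∧ p ∧ q, p, p))), q, p)  →  s(s(s(m ∧ p ∧ p ∧ q, m ∧ m ∧ m ∧ m ∧ m ∧ p ∧ s(p, m, m) ∧ s(p, q, p), s(m ∧ m ∧ p, s(q, m, m), p ∧ q)), s(m ∧ m ∧ p ∧ p, s(p, p, m), m ∧ p ∧ p) ∧ s(p ∧ q, s(p, p, p), m ∧ p ∧ p), s(s(m ∧ p, m ∧ q, m ∧ m ∧ p), s(m, m, p), s(p ∧ p ∧ q ∧ q, p, p))), q, p)
  Sort arguments:  q ∧ s(s(s(m ∧ p ∧ p ∧ q, m ∧ m ∧ m ∧ m ∧ m ∧ p ∧ s(p, m, m) ∧ s(p, q, p), s(m ∧ m ∧ p, s(q, m, m), p ∧ q)), s(m ∧ m ∧ p ∧ p, s(p, p, m), m ∧ p ∧ p) ∧ s(p ∧ q, s(p, p, p), m ∧ p ∧ p), s(s(m ∧ p, m ∧ q, m ∧ m ∧ p), s(m, m, p), s(p ∧ p ∧ q ∧ q, p, p))), q, p)

Answer: no — q ∧ s(s(s(m ∧ p ∧ p ∧ q, s(m, m, p) ∧ s(p, q, p), s(m ∧ m ∧ p, s(q, m, m), p ∧ q)), s(m ∧ m ∧ p ∧ p, s(p, p, m), m ∧ p ∧ p) ∧ s(p ∧ q, s(p, p, p), m ∧ p ∧ p), s(s(m ∧ p, m ∧ q, m ∧ m ∧ p), m ∧ m ∧ m ∧ m ∧ m ∧ p ∧ s(p, m, m), s(p ∧ p ∧ q ∧ q, p, p))), q, p) vs q ∧ s(s(s(m ∧ p ∧ p ∧ q, m ∧ m ∧ m ∧ m ∧ m ∧ p ∧ s(p, m, m) ∧ s(p, q, p), s(m ∧ m ∧ p, s(q, m, m), p ∧ q)), s(m ∧ m ∧ p ∧ p, s(p, p, m), m ∧ p ∧ p) ∧ s(p ∧ q, s(p, p, p), m ∧ p ∧ p), s(s(m ∧ p, m ∧ q, m ∧ m ∧ p), s(m, m, p), s(p ∧ p ∧ q ∧ q, p, p))), q, p)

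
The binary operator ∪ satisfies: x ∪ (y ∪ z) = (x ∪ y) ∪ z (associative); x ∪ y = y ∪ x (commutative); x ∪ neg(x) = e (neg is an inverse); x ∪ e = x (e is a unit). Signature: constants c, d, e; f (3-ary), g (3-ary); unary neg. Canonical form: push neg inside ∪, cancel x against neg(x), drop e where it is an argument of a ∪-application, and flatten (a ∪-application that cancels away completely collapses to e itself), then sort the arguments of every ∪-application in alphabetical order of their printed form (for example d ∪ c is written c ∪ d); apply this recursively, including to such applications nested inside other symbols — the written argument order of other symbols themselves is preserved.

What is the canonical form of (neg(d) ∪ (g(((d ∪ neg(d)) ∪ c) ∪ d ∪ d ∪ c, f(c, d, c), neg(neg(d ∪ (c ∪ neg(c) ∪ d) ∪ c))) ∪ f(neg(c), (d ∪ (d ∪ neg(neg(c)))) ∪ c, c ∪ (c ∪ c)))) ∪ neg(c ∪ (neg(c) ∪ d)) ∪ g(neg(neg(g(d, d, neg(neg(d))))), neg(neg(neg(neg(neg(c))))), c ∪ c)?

Answer: f(neg(c), c ∪ c ∪ d ∪ d, c ∪ c ∪ c) ∪ g(c ∪ c ∪ d ∪ d, f(c, d, c), c ∪ d ∪ d) ∪ g(g(d, d, d), neg(c), c ∪ c) ∪ neg(d) ∪ neg(d)

Derivation:
Push neg inside:  distribute neg over ∪ and collapse double neg
Inverses cancel:  c cancels
Collect terms:  neg(d) ∪ neg(d) ∪ g(c ∪ c ∪ d ∪ d, f(c, d, c), c ∪ d ∪ d) ∪ f(neg(c), c ∪ c ∪ d ∪ d, c ∪ c ∪ c) ∪ g(g(d, d, d), neg(c), c ∪ c)
Order the arguments:  f(neg(c), c ∪ c ∪ d ∪ d, c ∪ c ∪ c) ∪ g(c ∪ c ∪ d ∪ d, f(c, d, c), c ∪ d ∪ d) ∪ g(g(d, d, d), neg(c), c ∪ c) ∪ neg(d) ∪ neg(d)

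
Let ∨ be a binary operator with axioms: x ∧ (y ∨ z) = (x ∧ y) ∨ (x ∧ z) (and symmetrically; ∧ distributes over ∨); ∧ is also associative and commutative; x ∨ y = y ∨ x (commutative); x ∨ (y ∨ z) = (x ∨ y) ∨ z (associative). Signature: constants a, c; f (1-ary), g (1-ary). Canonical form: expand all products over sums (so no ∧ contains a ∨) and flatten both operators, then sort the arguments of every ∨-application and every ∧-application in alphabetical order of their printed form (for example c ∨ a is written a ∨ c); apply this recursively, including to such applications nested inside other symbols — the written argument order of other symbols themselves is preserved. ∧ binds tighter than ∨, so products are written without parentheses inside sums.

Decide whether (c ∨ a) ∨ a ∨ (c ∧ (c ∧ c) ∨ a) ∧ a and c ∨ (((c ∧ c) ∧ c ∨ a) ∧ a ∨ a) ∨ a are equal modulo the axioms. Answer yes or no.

Left:  (c ∨ a) ∨ a ∨ (c ∧ (c ∧ c) ∨ a) ∧ a
  Expand products over sums:  c ∨ a ∨ a ∨ a ∧ c ∧ c ∧ c ∨ a ∧ a
  Sort arguments:  a ∨ a ∨ a ∧ a ∨ a ∧ c ∧ c ∧ c ∨ c
Right:  c ∨ (((c ∧ c) ∧ c ∨ a) ∧ a ∨ a) ∨ a
  Expand products over sums:  c ∨ a ∧ c ∧ c ∧ c ∨ a ∧ a ∨ a ∨ a
  Order the arguments:  a ∨ a ∨ a ∧ a ∨ a ∧ c ∧ c ∧ c ∨ c

Answer: yes — both canonical forms are a ∨ a ∨ a ∧ a ∨ a ∧ c ∧ c ∧ c ∨ c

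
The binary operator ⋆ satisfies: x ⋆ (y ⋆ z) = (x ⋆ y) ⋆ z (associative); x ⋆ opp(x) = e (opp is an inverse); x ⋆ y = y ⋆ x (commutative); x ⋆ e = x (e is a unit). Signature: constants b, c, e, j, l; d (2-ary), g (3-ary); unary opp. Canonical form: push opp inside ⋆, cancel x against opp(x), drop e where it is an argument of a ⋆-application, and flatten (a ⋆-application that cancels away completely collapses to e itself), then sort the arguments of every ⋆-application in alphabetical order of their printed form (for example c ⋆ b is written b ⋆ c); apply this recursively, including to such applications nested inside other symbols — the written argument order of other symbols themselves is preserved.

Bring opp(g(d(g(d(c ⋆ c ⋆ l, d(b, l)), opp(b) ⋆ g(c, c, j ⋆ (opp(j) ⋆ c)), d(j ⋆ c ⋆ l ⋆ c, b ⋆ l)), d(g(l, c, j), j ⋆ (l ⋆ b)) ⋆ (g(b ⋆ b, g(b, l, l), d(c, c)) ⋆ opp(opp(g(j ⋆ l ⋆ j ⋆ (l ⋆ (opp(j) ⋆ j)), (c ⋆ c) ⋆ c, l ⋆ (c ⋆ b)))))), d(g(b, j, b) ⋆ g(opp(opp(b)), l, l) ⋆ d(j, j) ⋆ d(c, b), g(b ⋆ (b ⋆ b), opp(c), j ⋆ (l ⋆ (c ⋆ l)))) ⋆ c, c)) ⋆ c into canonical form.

Answer: c ⋆ opp(g(d(g(d(c ⋆ c ⋆ l, d(b, l)), g(c, c, c) ⋆ opp(b), d(c ⋆ c ⋆ j ⋆ l, b ⋆ l)), d(g(l, c, j), b ⋆ j ⋆ l) ⋆ g(b ⋆ b, g(b, l, l), d(c, c)) ⋆ g(j ⋆ j ⋆ l ⋆ l, c ⋆ c ⋆ c, b ⋆ c ⋆ l)), c ⋆ d(d(c, b) ⋆ d(j, j) ⋆ g(b, j, b) ⋆ g(b, l, l), g(b ⋆ b ⋆ b, opp(c), c ⋆ j ⋆ l ⋆ l)), c))

Derivation:
Push opp inside:  distribute opp over ⋆ and collapse double opp
Collect terms:  opp(g(d(g(d(c ⋆ c ⋆ l, d(b, l)), g(c, c, c) ⋆ opp(b), d(c ⋆ c ⋆ j ⋆ l, b ⋆ l)), d(g(l, c, j), b ⋆ j ⋆ l) ⋆ g(b ⋆ b, g(b, l, l), d(c, c)) ⋆ g(j ⋆ j ⋆ l ⋆ l, c ⋆ c ⋆ c, b ⋆ c ⋆ l)), c ⋆ d(d(c, b) ⋆ d(j, j) ⋆ g(b, j, b) ⋆ g(b, l, l), g(b ⋆ b ⋆ b, opp(c), c ⋆ j ⋆ l ⋆ l)), c)) ⋆ c
Order the arguments:  c ⋆ opp(g(d(g(d(c ⋆ c ⋆ l, d(b, l)), g(c, c, c) ⋆ opp(b), d(c ⋆ c ⋆ j ⋆ l, b ⋆ l)), d(g(l, c, j), b ⋆ j ⋆ l) ⋆ g(b ⋆ b, g(b, l, l), d(c, c)) ⋆ g(j ⋆ j ⋆ l ⋆ l, c ⋆ c ⋆ c, b ⋆ c ⋆ l)), c ⋆ d(d(c, b) ⋆ d(j, j) ⋆ g(b, j, b) ⋆ g(b, l, l), g(b ⋆ b ⋆ b, opp(c), c ⋆ j ⋆ l ⋆ l)), c))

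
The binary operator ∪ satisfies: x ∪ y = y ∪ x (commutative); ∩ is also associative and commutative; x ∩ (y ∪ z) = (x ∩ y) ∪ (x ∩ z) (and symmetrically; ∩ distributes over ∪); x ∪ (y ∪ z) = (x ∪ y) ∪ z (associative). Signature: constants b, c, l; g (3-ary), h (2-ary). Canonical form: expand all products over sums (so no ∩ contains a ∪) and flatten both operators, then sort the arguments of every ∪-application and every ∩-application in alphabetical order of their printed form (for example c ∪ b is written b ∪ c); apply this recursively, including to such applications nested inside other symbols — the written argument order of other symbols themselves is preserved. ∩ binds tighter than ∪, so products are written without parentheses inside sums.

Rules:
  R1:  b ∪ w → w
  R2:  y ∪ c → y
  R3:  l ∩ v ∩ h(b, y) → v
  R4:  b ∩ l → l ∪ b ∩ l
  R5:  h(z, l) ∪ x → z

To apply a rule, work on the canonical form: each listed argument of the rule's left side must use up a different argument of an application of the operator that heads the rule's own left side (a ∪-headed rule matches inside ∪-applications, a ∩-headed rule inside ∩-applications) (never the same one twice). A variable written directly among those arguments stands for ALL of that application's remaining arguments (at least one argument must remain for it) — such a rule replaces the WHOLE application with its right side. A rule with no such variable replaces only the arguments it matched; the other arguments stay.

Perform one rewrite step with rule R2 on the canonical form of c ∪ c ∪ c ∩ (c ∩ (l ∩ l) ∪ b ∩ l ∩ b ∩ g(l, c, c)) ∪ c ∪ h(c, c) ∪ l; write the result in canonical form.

Canonical form:  b ∩ b ∩ c ∩ g(l, c, c) ∩ l ∪ c ∪ c ∪ c ∪ c ∩ c ∩ l ∩ l ∪ h(c, c) ∪ l
Match R2:  consume c;  y := b ∩ b ∩ c ∩ g(l, c, c) ∩ l ∪ c ∪ c ∪ c ∩ c ∩ l ∩ l ∪ h(c, c) ∪ l
The extension variable absorbs all remaining arguments, so the whole application is rewritten.
New term:  b ∩ b ∩ c ∩ g(l, c, c) ∩ l ∪ c ∪ c ∪ c ∩ c ∩ l ∩ l ∪ h(c, c) ∪ l

Answer: b ∩ b ∩ c ∩ g(l, c, c) ∩ l ∪ c ∪ c ∪ c ∩ c ∩ l ∩ l ∪ h(c, c) ∪ l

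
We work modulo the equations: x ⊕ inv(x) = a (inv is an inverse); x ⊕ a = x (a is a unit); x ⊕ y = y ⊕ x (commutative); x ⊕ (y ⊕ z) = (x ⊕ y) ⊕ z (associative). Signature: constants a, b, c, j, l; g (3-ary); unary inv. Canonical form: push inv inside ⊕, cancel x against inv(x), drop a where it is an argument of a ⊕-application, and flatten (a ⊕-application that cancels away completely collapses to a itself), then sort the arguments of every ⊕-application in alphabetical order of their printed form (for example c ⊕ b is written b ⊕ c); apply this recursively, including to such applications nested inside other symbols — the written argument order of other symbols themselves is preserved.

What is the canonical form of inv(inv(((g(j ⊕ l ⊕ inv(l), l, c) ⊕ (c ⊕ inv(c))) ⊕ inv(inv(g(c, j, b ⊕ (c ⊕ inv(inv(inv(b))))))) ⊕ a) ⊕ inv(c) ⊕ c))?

Push inv inside:  distribute inv over ⊕ and collapse double inv
Inverses cancel:  c cancels
Collect:  g(j, l, c) ⊕ g(c, j, c)
Order the arguments:  g(c, j, c) ⊕ g(j, l, c)

Answer: g(c, j, c) ⊕ g(j, l, c)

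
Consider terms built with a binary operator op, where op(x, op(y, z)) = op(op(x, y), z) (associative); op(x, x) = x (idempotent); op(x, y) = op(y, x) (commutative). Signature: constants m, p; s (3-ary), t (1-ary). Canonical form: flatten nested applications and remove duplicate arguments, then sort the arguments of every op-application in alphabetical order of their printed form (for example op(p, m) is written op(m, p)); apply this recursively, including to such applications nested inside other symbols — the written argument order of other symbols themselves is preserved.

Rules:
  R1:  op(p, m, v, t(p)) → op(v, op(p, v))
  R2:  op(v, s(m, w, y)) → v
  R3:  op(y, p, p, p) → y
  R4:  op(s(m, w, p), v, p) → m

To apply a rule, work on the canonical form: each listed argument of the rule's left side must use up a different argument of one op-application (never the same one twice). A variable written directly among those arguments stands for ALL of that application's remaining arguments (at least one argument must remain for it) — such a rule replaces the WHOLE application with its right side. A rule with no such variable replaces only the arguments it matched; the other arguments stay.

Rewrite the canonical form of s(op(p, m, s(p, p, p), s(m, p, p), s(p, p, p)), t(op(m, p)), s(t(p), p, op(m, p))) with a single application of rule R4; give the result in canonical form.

Canonical form:  s(op(m, p, s(m, p, p), s(p, p, p)), t(op(m, p)), s(t(p), p, op(m, p)))
R4 matches:  uses p, s(m, p, p);  v := op(m, s(p, p, p)), w := p
The extension variable absorbs all remaining arguments, so the whole application is rewritten.
Result:  s(m, t(op(m, p)), s(t(p), p, op(m, p)))

Answer: s(m, t(op(m, p)), s(t(p), p, op(m, p)))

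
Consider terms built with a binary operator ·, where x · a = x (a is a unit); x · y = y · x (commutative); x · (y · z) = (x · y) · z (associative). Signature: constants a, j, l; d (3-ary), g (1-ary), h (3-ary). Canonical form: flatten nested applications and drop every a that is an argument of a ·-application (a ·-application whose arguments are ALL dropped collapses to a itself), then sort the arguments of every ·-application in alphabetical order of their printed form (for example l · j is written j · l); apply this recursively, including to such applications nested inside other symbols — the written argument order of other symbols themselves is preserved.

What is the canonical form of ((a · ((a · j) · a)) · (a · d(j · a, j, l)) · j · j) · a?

Answer: d(j, j, l) · j · j · j

Derivation:
Flatten:  a · a · j · a · a · d(j · a, j, l) · j · j · a
Simplify inside:  d(j · a, j, l)  →  d(j, j, l)
Units out:  drop a (×5)
Order the arguments:  d(j, j, l) · j · j · j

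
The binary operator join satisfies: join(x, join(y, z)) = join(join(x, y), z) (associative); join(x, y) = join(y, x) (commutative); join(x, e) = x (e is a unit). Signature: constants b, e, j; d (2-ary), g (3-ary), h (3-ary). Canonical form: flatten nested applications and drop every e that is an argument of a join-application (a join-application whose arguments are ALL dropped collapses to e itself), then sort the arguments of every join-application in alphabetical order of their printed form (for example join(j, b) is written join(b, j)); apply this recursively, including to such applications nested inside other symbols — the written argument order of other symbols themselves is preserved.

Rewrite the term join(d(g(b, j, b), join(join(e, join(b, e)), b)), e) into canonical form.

Simplify inside:  d(g(b, j, b), join(join(e, join(b, e)), b))  →  d(g(b, j, b), join(b, b))
Drop the unit:  drop e
Sort:  d(g(b, j, b), join(b, b))

Answer: d(g(b, j, b), join(b, b))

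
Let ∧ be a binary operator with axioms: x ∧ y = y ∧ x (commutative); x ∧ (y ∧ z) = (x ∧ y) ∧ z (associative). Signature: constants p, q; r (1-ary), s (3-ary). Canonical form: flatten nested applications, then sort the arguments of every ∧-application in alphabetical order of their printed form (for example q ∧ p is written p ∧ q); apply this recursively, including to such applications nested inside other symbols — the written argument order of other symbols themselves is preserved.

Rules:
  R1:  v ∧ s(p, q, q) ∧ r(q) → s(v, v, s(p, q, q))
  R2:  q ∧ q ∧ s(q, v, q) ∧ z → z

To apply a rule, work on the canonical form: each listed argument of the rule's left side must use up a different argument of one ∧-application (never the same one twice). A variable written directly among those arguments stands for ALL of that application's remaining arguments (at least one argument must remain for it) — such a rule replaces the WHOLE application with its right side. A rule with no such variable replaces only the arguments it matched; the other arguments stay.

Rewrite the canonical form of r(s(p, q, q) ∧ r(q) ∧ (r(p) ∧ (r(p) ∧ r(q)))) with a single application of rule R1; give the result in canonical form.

Canonical form:  r(r(p) ∧ r(p) ∧ r(q) ∧ r(q) ∧ s(p, q, q))
Match R1:  consume r(q), s(p, q, q);  v := r(p) ∧ r(p) ∧ r(q)
The variable takes the whole remainder — replace the entire application.
Giving:  r(s(r(p) ∧ r(p) ∧ r(q), r(p) ∧ r(p) ∧ r(q), s(p, q, q)))

Answer: r(s(r(p) ∧ r(p) ∧ r(q), r(p) ∧ r(p) ∧ r(q), s(p, q, q)))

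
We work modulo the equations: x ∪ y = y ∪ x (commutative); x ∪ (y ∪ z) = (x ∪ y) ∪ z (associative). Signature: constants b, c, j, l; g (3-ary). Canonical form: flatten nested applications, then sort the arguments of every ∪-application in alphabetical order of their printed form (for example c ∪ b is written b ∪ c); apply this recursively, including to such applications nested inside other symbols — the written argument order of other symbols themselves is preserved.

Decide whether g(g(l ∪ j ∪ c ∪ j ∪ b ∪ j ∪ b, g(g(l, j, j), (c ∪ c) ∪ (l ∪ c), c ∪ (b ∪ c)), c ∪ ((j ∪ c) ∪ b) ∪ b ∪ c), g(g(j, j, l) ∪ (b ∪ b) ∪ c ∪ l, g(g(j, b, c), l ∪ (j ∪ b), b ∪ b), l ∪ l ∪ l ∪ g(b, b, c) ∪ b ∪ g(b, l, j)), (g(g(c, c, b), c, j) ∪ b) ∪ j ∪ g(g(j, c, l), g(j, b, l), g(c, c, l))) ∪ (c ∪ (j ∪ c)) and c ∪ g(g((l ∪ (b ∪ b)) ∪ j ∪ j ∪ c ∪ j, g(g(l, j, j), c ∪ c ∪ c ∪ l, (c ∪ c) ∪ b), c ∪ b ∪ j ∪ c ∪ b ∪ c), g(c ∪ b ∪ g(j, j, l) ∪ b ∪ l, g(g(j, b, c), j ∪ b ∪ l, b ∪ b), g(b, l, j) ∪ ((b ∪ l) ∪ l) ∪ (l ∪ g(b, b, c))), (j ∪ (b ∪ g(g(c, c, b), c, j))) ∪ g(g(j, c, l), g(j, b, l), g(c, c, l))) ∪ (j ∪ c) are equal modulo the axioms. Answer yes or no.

Left:  g(g(l ∪ j ∪ c ∪ j ∪ b ∪ j ∪ b, g(g(l, j, j), (c ∪ c) ∪ (l ∪ c), c ∪ (b ∪ c)), c ∪ ((j ∪ c) ∪ b) ∪ b ∪ c), g(g(j, j, l) ∪ (b ∪ b) ∪ c ∪ l, g(g(j, b, c), l ∪ (j ∪ b), b ∪ b), l ∪ l ∪ l ∪ g(b, b, c) ∪ b ∪ g(b, l, j)), (g(g(c, c, b), c, j) ∪ b) ∪ j ∪ g(g(j, c, l), g(j, b, l), g(c, c, l))) ∪ (c ∪ (j ∪ c))
  Merge nested applications:  g(g(l ∪ j ∪ c ∪ j ∪ b ∪ j ∪ b, g(g(l, j, j), (c ∪ c) ∪ (l ∪ c), c ∪ (b ∪ c)), c ∪ ((j ∪ c) ∪ b) ∪ b ∪ c), g(g(j, j, l) ∪ (b ∪ b) ∪ c ∪ l, g(g(j, b, c), l ∪ (j ∪ b), b ∪ b), l ∪ l ∪ l ∪ g(b, b, c) ∪ b ∪ g(b, l, j)), (g(g(c, c, b), c, j) ∪ b) ∪ j ∪ g(g(j, c, l), g(j, b, l), g(c, c, l))) ∪ c ∪ j ∪ c
  Inside:  g(g(l ∪ j ∪ c ∪ j ∪ b ∪ j ∪ b, g(g(l, j, j), (c ∪ c) ∪ (l ∪ c), c ∪ (b ∪ c)), c ∪ ((j ∪ c) ∪ b) ∪ b ∪ c), g(g(j, j, l) ∪ (b ∪ b) ∪ c ∪ l, g(g(j, b, c), l ∪ (j ∪ b), b ∪ b), l ∪ l ∪ l ∪ g(b, b, c) ∪ b ∪ g(b, l, j)), (g(g(c, c, b), c, j) ∪ b) ∪ j ∪ g(g(j, c, l), g(j, b, l), g(c, c, l)))  →  g(g(b ∪ b ∪ c ∪ j ∪ j ∪ j ∪ l, g(g(l, j, j), c ∪ c ∪ c ∪ l, b ∪ c ∪ c), b ∪ b ∪ c ∪ c ∪ c ∪ j), g(b ∪ b ∪ c ∪ g(j, j, l) ∪ l, g(g(j, b, c), b ∪ j ∪ l, b ∪ b), b ∪ g(b, b, c) ∪ g(b, l, j) ∪ l ∪ l ∪ l), b ∪ g(g(c, c, b), c, j) ∪ g(g(j, c, l), g(j, b, l), g(c, c, l)) ∪ j)
  Sort:  c ∪ c ∪ g(g(b ∪ b ∪ c ∪ j ∪ j ∪ j ∪ l, g(g(l, j, j), c ∪ c ∪ c ∪ l, b ∪ c ∪ c), b ∪ b ∪ c ∪ c ∪ c ∪ j), g(b ∪ b ∪ c ∪ g(j, j, l) ∪ l, g(g(j, b, c), b ∪ j ∪ l, b ∪ b), b ∪ g(b, b, c) ∪ g(b, l, j) ∪ l ∪ l ∪ l), b ∪ g(g(c, c, b), c, j) ∪ g(g(j, c, l), g(j, b, l), g(c, c, l)) ∪ j) ∪ j
Right:  c ∪ g(g((l ∪ (b ∪ b)) ∪ j ∪ j ∪ c ∪ j, g(g(l, j, j), c ∪ c ∪ c ∪ l, (c ∪ c) ∪ b), c ∪ b ∪ j ∪ c ∪ b ∪ c), g(c ∪ b ∪ g(j, j, l) ∪ b ∪ l, g(g(j, b, c), j ∪ b ∪ l, b ∪ b), g(b, l, j) ∪ ((b ∪ l) ∪ l) ∪ (l ∪ g(b, b, c))), (j ∪ (b ∪ g(g(c, c, b), c, j))) ∪ g(g(j, c, l), g(j, b, l), g(c, c, l))) ∪ (j ∪ c)
  Flatten:  c ∪ g(g((l ∪ (b ∪ b)) ∪ j ∪ j ∪ c ∪ j, g(g(l, j, j), c ∪ c ∪ c ∪ l, (c ∪ c) ∪ b), c ∪ b ∪ j ∪ c ∪ b ∪ c), g(c ∪ b ∪ g(j, j, l) ∪ b ∪ l, g(g(j, b, c), j ∪ b ∪ l, b ∪ b), g(b, l, j) ∪ ((b ∪ l) ∪ l) ∪ (l ∪ g(b, b, c))), (j ∪ (b ∪ g(g(c, c, b), c, j))) ∪ g(g(j, c, l), g(j, b, l), g(c, c, l))) ∪ j ∪ c
  Simplify inside:  g(g((l ∪ (b ∪ b)) ∪ j ∪ j ∪ c ∪ j, g(g(l, j, j), c ∪ c ∪ c ∪ l, (c ∪ c) ∪ b), c ∪ b ∪ j ∪ c ∪ b ∪ c), g(c ∪ b ∪ g(j, j, l) ∪ b ∪ l, g(g(j, b, c), j ∪ b ∪ l, b ∪ b), g(b, l, j) ∪ ((b ∪ l) ∪ l) ∪ (l ∪ g(b, b, c))), (j ∪ (b ∪ g(g(c, c, b), c, j))) ∪ g(g(j, c, l), g(j, b, l), g(c, c, l)))  →  g(g(b ∪ b ∪ c ∪ j ∪ j ∪ j ∪ l, g(g(l, j, j), c ∪ c ∪ c ∪ l, b ∪ c ∪ c), b ∪ b ∪ c ∪ c ∪ c ∪ j), g(b ∪ b ∪ c ∪ g(j, j, l) ∪ l, g(g(j, b, c), b ∪ j ∪ l, b ∪ b), b ∪ g(b, b, c) ∪ g(b, l, j) ∪ l ∪ l ∪ l), b ∪ g(g(c, c, b), c, j) ∪ g(g(j, c, l), g(j, b, l), g(c, c, l)) ∪ j)
  Order the arguments:  c ∪ c ∪ g(g(b ∪ b ∪ c ∪ j ∪ j ∪ j ∪ l, g(g(l, j, j), c ∪ c ∪ c ∪ l, b ∪ c ∪ c), b ∪ b ∪ c ∪ c ∪ c ∪ j), g(b ∪ b ∪ c ∪ g(j, j, l) ∪ l, g(g(j, b, c), b ∪ j ∪ l, b ∪ b), b ∪ g(b, b, c) ∪ g(b, l, j) ∪ l ∪ l ∪ l), b ∪ g(g(c, c, b), c, j) ∪ g(g(j, c, l), g(j, b, l), g(c, c, l)) ∪ j) ∪ j

Answer: yes — both canonical forms are c ∪ c ∪ g(g(b ∪ b ∪ c ∪ j ∪ j ∪ j ∪ l, g(g(l, j, j), c ∪ c ∪ c ∪ l, b ∪ c ∪ c), b ∪ b ∪ c ∪ c ∪ c ∪ j), g(b ∪ b ∪ c ∪ g(j, j, l) ∪ l, g(g(j, b, c), b ∪ j ∪ l, b ∪ b), b ∪ g(b, b, c) ∪ g(b, l, j) ∪ l ∪ l ∪ l), b ∪ g(g(c, c, b), c, j) ∪ g(g(j, c, l), g(j, b, l), g(c, c, l)) ∪ j) ∪ j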